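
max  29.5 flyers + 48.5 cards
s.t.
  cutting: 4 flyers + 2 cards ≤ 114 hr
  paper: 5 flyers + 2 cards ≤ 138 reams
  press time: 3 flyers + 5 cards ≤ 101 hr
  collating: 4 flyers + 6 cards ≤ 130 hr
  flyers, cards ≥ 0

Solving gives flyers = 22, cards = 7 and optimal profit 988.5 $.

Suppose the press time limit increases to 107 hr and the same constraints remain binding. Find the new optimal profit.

At the optimum: cutting uses 102 of 114 (slack = 12); paper uses 124 of 138 (slack = 14); press time uses 101 of 101 (binding); collating uses 130 of 130 (binding).
Since cutting, paper are not tight, their duals are 0.
The binding rows give the dual system: 3·y_press time + 4·y_collating = 29.5 and 5·y_press time + 6·y_collating = 48.5.
This yields shadow prices y_press time = 8.5, y_collating = 1.
Δz = y_press time·Δb = 8.5 × (6) = 51, so new z* = 988.5 + 51 = 1039.5.

1039.5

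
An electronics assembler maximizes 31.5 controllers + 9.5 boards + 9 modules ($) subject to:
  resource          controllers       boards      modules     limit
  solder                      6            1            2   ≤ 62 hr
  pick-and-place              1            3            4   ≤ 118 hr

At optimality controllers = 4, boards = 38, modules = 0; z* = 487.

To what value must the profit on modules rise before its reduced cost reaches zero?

Both solder and pick-and-place are binding at x*.
From A_Bᵀ y = c: 6·y_solder + 1·y_pick-and-place = 31.5; 1·y_solder + 3·y_pick-and-place = 9.5.
Solving: y_solder = 5, y_pick-and-place = 1.5.
modules enters the basis when its profit ≥ yᵀa₃ = 5·2 + 1.5·4 = 16.

16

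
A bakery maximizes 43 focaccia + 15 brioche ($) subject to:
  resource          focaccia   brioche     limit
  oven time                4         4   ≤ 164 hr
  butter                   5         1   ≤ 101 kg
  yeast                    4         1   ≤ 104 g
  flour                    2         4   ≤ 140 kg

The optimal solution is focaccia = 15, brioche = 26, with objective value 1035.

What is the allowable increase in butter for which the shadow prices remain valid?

Binding constraints: oven time, butter. The basis is B = [[4,4],[5,1]] with det -16.
Per unit increase in butter, x* moves by d = (0.25, -0.25).
The basis stays optimal until yeast becomes binding; allowable increase = 24 kg.

24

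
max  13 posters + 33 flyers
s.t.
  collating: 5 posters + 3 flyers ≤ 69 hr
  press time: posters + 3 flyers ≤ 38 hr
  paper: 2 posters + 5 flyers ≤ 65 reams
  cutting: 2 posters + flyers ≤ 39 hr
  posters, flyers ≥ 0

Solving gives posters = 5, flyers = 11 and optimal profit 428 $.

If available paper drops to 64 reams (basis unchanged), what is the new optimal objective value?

Check each constraint at x*: collating 58/69 (slack 11); press time 38/38 (tight); paper 65/65 (tight); cutting 21/39 (slack 18).
Slack constraints have shadow price 0 (complementary slackness).
From A_Bᵀ y = c: 1·y_press time + 2·y_paper = 13; 3·y_press time + 5·y_paper = 33.
This yields shadow prices y_press time = 1, y_paper = 6.
Δz = y_paper·Δb = 6 × (-1) = -6, so new z* = 428 − 6 = 422.

422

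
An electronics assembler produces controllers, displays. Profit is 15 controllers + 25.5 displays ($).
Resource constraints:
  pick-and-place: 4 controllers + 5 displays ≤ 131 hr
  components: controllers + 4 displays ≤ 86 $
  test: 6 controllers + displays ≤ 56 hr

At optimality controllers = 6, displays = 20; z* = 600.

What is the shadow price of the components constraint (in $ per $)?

Check each constraint at x*: pick-and-place 124/131 (slack 7); components 86/86 (tight); test 56/56 (tight).
Slack constraints have shadow price 0 (complementary slackness).
The binding rows give the dual system: 1·y_components + 6·y_test = 15 and 4·y_components + 1·y_test = 25.5.
Solving: y_components = 6, y_test = 1.5.
Shadow price of components = 6.

6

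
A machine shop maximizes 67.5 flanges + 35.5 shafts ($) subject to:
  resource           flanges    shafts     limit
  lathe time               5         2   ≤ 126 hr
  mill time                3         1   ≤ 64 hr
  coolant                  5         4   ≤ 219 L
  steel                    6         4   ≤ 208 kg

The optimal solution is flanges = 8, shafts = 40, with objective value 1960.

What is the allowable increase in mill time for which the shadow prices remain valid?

Binding constraints: mill time, steel. The basis is B = [[3,1],[6,4]] with det 6.
Per unit increase in mill time, x* moves by d = (0.6667, -1).
The basis stays optimal until lathe time becomes binding; allowable increase = 4.5 hr.

4.5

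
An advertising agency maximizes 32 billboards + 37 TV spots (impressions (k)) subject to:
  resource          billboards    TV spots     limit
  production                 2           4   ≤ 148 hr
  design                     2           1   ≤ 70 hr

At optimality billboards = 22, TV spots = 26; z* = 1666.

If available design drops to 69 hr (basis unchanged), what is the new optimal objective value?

At the optimum: production uses 148 of 148 (binding); design uses 70 of 70 (binding).
From A_Bᵀ y = c: 2·y_production + 2·y_design = 32; 4·y_production + 1·y_design = 37.
Solving: y_production = 7, y_design = 9.
Δz = y_design·Δb = 9 × (-1) = -9, so new z* = 1666 − 9 = 1657.

1657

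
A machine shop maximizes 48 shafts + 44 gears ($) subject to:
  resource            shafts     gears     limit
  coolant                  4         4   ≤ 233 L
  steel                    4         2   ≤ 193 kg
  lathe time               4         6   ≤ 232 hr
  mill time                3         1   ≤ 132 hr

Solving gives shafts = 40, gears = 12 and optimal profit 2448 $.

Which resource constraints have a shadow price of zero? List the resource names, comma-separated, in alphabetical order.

coolant, steel

coolant: 208/233 (slack 25)
steel: 184/193 (slack 9)
lathe time: 232/232 (binding)
mill time: 132/132 (binding)
By complementary slackness, a constraint with positive slack has shadow price 0 → coolant, steel.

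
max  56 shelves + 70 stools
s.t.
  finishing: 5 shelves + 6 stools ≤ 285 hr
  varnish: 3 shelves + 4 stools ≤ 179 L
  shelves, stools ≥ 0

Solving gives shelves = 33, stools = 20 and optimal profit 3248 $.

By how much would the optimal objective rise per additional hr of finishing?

7

At the optimum: finishing uses 285 of 285 (binding); varnish uses 179 of 179 (binding).
The binding rows give the dual system: 5·y_finishing + 3·y_varnish = 56 and 6·y_finishing + 4·y_varnish = 70.
This yields shadow prices y_finishing = 7, y_varnish = 7.
Shadow price of finishing = 7.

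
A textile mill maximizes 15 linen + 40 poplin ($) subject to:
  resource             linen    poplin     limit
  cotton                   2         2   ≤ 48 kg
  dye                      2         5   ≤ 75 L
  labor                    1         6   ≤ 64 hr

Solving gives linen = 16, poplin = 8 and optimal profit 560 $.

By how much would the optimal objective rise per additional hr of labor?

5

Binding: cotton and labor. Non-binding: dye (3 unused).
Since dye is not tight, its dual is 0.
The binding rows give the dual system: 2·y_cotton + 1·y_labor = 15 and 2·y_cotton + 6·y_labor = 40.
This yields shadow prices y_cotton = 5, y_labor = 5.
Shadow price of labor = 5.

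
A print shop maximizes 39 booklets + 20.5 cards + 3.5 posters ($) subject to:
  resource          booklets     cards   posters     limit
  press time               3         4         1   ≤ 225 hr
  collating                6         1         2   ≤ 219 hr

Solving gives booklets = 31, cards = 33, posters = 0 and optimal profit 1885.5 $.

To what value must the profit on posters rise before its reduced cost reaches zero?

13

At the optimum: press time uses 225 of 225 (binding); collating uses 219 of 219 (binding).
The binding rows give the dual system: 3·y_press time + 6·y_collating = 39 and 4·y_press time + 1·y_collating = 20.5.
Solving: y_press time = 4, y_collating = 4.5.
posters enters the basis when its profit ≥ yᵀa₃ = 4·1 + 4.5·2 = 13.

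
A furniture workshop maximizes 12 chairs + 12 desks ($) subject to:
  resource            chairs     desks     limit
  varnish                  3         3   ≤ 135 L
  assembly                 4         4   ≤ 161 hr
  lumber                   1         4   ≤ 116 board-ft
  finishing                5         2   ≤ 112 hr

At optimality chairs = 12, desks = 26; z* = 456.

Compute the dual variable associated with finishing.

2

Binding: lumber and finishing. Non-binding: varnish (21 unused), assembly (9 unused).
Since varnish, assembly are not tight, their duals are 0.
From A_Bᵀ y = c: 1·y_lumber + 5·y_finishing = 12; 4·y_lumber + 2·y_finishing = 12.
Solving: y_lumber = 2, y_finishing = 2.
Shadow price of finishing = 2.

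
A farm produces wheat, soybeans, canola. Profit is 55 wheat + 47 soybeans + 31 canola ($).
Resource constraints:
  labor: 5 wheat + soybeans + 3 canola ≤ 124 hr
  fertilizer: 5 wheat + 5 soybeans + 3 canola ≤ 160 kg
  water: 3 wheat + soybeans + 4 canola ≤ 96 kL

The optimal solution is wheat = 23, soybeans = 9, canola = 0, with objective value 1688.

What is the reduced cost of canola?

-2

At the optimum: labor uses 124 of 124 (binding); fertilizer uses 160 of 160 (binding); water uses 78 of 96 (slack = 18).
Since water is not tight, its dual is 0.
From A_Bᵀ y = c: 5·y_labor + 5·y_fertilizer = 55; 1·y_labor + 5·y_fertilizer = 47.
Solving: y_labor = 2, y_fertilizer = 9.
Reduced cost of canola: c₃ − yᵀa₃ = 31 − (2·3 + 9·3) = 31 − 33 = -2.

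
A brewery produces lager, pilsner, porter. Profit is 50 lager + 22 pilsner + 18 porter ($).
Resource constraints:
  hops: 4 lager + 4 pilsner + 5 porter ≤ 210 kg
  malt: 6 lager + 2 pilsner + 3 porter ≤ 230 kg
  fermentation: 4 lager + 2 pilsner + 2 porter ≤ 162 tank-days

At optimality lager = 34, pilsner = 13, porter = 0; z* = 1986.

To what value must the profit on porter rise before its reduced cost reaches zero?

25

Check each constraint at x*: hops 188/210 (slack 22); malt 230/230 (tight); fermentation 162/162 (tight).
Slack constraints have shadow price 0 (complementary slackness).
Dual feasibility on the basic columns requires 6·y_malt + 4·y_fermentation = 50, 2·y_malt + 2·y_fermentation = 22.
Solving: y_malt = 3, y_fermentation = 8.
porter enters the basis when its profit ≥ yᵀa₃ = 3·3 + 8·2 = 25.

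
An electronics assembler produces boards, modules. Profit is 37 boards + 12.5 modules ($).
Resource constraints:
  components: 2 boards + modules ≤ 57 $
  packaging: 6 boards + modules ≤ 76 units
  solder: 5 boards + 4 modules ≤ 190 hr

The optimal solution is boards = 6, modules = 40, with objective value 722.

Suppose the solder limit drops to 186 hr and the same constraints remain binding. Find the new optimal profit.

Check each constraint at x*: components 52/57 (slack 5); packaging 76/76 (tight); solder 190/190 (tight).
Since components is not tight, its dual is 0.
From A_Bᵀ y = c: 6·y_packaging + 5·y_solder = 37; 1·y_packaging + 4·y_solder = 12.5.
→ y_packaging = 4.5 and y_solder = 2.
Δz = y_solder·Δb = 2 × (-4) = -8, so new z* = 722 − 8 = 714.

714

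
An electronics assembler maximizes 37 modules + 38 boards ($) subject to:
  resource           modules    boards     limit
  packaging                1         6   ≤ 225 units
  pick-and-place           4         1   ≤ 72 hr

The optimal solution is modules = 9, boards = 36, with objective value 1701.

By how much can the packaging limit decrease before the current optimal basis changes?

207

Binding constraints: packaging, pick-and-place. The basis is B = [[1,6],[4,1]] with det -23.
Per unit decrease in packaging, x* moves by d = (0.0435, -0.1739).
The basis stays optimal until boards reaches 0; allowable decrease = 207 units.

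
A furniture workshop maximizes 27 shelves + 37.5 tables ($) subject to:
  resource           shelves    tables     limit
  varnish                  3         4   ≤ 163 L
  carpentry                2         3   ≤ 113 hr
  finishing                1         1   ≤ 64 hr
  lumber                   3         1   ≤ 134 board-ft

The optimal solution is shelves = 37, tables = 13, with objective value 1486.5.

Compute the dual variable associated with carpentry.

Binding: varnish and carpentry. Non-binding: finishing (14 unused), lumber (10 unused).
Since finishing, lumber are not tight, their duals are 0.
Dual feasibility on the basic columns requires 3·y_varnish + 2·y_carpentry = 27, 4·y_varnish + 3·y_carpentry = 37.5.
Solving: y_varnish = 6, y_carpentry = 4.5.
Shadow price of carpentry = 4.5.

4.5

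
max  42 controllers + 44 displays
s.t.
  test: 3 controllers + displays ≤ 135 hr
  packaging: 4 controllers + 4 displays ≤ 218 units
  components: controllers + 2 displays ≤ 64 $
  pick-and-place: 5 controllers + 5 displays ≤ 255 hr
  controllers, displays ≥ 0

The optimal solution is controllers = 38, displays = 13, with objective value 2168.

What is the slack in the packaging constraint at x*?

14

packaging used = 4·38 + 4·13 = 204; slack = 218 − 204 = 14.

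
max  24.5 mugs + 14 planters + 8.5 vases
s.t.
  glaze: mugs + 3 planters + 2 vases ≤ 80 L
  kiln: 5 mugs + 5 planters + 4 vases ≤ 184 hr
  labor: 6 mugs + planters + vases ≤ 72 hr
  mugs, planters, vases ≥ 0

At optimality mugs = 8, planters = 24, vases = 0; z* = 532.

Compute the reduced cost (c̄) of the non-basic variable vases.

-2

At the optimum: glaze uses 80 of 80 (binding); kiln uses 160 of 184 (slack = 24); labor uses 72 of 72 (binding).
Since kiln is not tight, its dual is 0.
Dual feasibility on the basic columns requires 1·y_glaze + 6·y_labor = 24.5, 3·y_glaze + 1·y_labor = 14.
Solving: y_glaze = 3.5, y_labor = 3.5.
Reduced cost of vases: c₃ − yᵀa₃ = 8.5 − (3.5·2 + 3.5·1) = 8.5 − 10.5 = -2.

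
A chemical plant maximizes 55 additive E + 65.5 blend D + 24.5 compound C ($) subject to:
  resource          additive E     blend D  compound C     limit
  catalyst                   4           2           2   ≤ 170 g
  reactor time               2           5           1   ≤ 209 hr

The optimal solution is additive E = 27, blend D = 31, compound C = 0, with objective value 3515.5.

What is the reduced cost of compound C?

-3

Both catalyst and reactor time are binding at x*.
The binding rows give the dual system: 4·y_catalyst + 2·y_reactor time = 55 and 2·y_catalyst + 5·y_reactor time = 65.5.
This yields shadow prices y_catalyst = 9, y_reactor time = 9.5.
Reduced cost of compound C: c₃ − yᵀa₃ = 24.5 − (9·2 + 9.5·1) = 24.5 − 27.5 = -3.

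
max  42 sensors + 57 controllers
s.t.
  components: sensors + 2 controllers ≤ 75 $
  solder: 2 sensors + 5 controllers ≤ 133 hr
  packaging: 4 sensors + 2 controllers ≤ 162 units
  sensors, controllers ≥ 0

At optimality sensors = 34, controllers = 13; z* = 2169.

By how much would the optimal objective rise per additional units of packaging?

Check each constraint at x*: components 60/75 (slack 15); solder 133/133 (tight); packaging 162/162 (tight).
Slack constraints have shadow price 0 (complementary slackness).
From A_Bᵀ y = c: 2·y_solder + 4·y_packaging = 42; 5·y_solder + 2·y_packaging = 57.
This yields shadow prices y_solder = 9, y_packaging = 6.
Shadow price of packaging = 6.

6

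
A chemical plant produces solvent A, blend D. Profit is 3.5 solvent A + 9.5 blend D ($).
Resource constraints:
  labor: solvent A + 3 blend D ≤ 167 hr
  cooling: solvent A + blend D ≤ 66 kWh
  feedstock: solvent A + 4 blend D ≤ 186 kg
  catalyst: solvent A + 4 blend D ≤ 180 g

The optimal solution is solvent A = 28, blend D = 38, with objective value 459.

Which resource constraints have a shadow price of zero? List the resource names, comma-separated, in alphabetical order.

feedstock, labor

labor: 142/167 (slack 25)
cooling: 66/66 (binding)
feedstock: 180/186 (slack 6)
catalyst: 180/180 (binding)
By complementary slackness, a constraint with positive slack has shadow price 0 → feedstock, labor.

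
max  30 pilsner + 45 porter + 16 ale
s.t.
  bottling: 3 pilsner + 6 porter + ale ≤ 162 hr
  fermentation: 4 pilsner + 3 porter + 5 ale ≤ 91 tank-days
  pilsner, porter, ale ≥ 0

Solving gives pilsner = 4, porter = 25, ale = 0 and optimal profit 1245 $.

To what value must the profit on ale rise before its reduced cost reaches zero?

21

Both bottling and fermentation are binding at x*.
The binding rows give the dual system: 3·y_bottling + 4·y_fermentation = 30 and 6·y_bottling + 3·y_fermentation = 45.
→ y_bottling = 6 and y_fermentation = 3.
ale enters the basis when its profit ≥ yᵀa₃ = 6·1 + 3·5 = 21.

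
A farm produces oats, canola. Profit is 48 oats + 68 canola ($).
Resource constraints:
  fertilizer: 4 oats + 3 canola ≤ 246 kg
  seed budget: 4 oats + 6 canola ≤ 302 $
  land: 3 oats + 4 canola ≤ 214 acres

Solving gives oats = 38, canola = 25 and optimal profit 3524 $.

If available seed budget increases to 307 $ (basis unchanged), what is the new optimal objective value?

3554

At the optimum: fertilizer uses 227 of 246 (slack = 19); seed budget uses 302 of 302 (binding); land uses 214 of 214 (binding).
Slack constraints have shadow price 0 (complementary slackness).
Dual feasibility on the basic columns requires 4·y_seed budget + 3·y_land = 48, 6·y_seed budget + 4·y_land = 68.
Solving: y_seed budget = 6, y_land = 8.
Δz = y_seed budget·Δb = 6 × (5) = 30, so new z* = 3524 + 30 = 3554.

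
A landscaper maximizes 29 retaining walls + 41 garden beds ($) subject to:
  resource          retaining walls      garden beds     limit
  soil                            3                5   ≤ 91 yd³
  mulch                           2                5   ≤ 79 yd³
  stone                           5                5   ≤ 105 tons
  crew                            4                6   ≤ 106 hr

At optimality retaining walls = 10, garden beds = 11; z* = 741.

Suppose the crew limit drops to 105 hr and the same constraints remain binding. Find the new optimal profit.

Check each constraint at x*: soil 85/91 (slack 6); mulch 75/79 (slack 4); stone 105/105 (tight); crew 106/106 (tight).
By complementary slackness, y = 0 for the non-binding constraints.
From A_Bᵀ y = c: 5·y_stone + 4·y_crew = 29; 5·y_stone + 6·y_crew = 41.
Solving: y_stone = 1, y_crew = 6.
Δz = y_crew·Δb = 6 × (-1) = -6, so new z* = 741 − 6 = 735.

735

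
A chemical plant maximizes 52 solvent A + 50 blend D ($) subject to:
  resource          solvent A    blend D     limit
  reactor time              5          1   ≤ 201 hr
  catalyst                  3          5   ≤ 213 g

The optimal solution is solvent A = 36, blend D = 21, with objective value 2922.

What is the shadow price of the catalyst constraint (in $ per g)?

9

Check each constraint at x*: reactor time 201/201 (tight); catalyst 213/213 (tight).
From A_Bᵀ y = c: 5·y_reactor time + 3·y_catalyst = 52; 1·y_reactor time + 5·y_catalyst = 50.
This yields shadow prices y_reactor time = 5, y_catalyst = 9.
Shadow price of catalyst = 9.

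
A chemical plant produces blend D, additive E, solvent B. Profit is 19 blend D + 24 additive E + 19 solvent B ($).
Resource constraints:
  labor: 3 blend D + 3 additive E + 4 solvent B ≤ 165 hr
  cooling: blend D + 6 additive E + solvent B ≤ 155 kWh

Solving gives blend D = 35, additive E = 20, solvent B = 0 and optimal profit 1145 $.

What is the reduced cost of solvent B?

-6

At the optimum: labor uses 165 of 165 (binding); cooling uses 155 of 155 (binding).
Dual feasibility on the basic columns requires 3·y_labor + 1·y_cooling = 19, 3·y_labor + 6·y_cooling = 24.
Solving: y_labor = 6, y_cooling = 1.
Reduced cost of solvent B: c₃ − yᵀa₃ = 19 − (6·4 + 1·1) = 19 − 25 = -6.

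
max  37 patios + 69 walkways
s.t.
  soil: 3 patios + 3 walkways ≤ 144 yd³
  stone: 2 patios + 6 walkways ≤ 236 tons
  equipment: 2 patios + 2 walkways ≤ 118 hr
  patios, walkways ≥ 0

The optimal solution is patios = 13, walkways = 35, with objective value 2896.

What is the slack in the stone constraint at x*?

0

stone used = 2·13 + 6·35 = 236; slack = 236 − 236 = 0.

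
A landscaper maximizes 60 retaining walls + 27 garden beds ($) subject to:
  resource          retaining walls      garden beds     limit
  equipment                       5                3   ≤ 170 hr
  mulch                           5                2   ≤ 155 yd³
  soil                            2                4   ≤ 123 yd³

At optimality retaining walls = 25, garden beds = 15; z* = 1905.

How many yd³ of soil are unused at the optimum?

soil used = 2·25 + 4·15 = 110; slack = 123 − 110 = 13.

13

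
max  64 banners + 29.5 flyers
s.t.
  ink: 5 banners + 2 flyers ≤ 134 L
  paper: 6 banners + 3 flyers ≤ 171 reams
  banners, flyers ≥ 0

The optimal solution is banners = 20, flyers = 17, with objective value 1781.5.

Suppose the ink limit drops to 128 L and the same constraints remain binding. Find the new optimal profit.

At the optimum: ink uses 134 of 134 (binding); paper uses 171 of 171 (binding).
Dual feasibility on the basic columns requires 5·y_ink + 6·y_paper = 64, 2·y_ink + 3·y_paper = 29.5.
Solving: y_ink = 5, y_paper = 6.5.
Δz = y_ink·Δb = 5 × (-6) = -30, so new z* = 1781.5 − 30 = 1751.5.

1751.5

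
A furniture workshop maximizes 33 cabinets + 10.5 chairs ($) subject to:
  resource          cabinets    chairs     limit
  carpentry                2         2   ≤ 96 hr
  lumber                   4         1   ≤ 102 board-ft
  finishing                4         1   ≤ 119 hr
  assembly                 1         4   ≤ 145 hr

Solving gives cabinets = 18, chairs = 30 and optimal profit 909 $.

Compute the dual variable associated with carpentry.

1.5

Check each constraint at x*: carpentry 96/96 (tight); lumber 102/102 (tight); finishing 102/119 (slack 17); assembly 138/145 (slack 7).
Since finishing, assembly are not tight, their duals are 0.
The binding rows give the dual system: 2·y_carpentry + 4·y_lumber = 33 and 2·y_carpentry + 1·y_lumber = 10.5.
→ y_carpentry = 1.5 and y_lumber = 7.5.
Shadow price of carpentry = 1.5.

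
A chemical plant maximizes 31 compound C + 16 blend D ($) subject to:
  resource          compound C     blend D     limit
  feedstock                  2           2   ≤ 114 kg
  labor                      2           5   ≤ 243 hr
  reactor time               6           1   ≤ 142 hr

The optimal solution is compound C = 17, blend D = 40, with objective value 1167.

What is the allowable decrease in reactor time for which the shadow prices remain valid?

15

Binding constraints: feedstock, reactor time. The basis is B = [[2,2],[6,1]] with det -10.
Per unit decrease in reactor time, x* moves by d = (-0.2, 0.2).
The basis stays optimal until labor becomes binding; allowable decrease = 15 hr.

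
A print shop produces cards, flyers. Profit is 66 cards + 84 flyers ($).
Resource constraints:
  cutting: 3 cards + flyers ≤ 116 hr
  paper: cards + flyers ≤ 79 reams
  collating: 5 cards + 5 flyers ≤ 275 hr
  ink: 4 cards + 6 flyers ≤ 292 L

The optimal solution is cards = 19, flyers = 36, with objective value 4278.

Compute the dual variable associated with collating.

At the optimum: cutting uses 93 of 116 (slack = 23); paper uses 55 of 79 (slack = 24); collating uses 275 of 275 (binding); ink uses 292 of 292 (binding).
Slack constraints have shadow price 0 (complementary slackness).
From A_Bᵀ y = c: 5·y_collating + 4·y_ink = 66; 5·y_collating + 6·y_ink = 84.
Solving: y_collating = 6, y_ink = 9.
Shadow price of collating = 6.

6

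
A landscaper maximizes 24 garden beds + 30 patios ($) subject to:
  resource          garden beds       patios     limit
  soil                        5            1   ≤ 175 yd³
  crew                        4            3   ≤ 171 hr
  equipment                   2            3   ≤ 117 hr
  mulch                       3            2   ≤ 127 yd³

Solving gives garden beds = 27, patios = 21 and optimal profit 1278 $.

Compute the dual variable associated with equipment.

Binding: crew and equipment. Non-binding: soil (19 unused), mulch (4 unused).
Slack constraints have shadow price 0 (complementary slackness).
From A_Bᵀ y = c: 4·y_crew + 2·y_equipment = 24; 3·y_crew + 3·y_equipment = 30.
Solving: y_crew = 2, y_equipment = 8.
Shadow price of equipment = 8.

8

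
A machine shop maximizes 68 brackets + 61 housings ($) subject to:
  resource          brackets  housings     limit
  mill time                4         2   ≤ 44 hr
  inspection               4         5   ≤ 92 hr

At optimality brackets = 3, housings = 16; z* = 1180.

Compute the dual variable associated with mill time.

Both mill time and inspection are binding at x*.
The binding rows give the dual system: 4·y_mill time + 4·y_inspection = 68 and 2·y_mill time + 5·y_inspection = 61.
Solving: y_mill time = 8, y_inspection = 9.
Shadow price of mill time = 8.

8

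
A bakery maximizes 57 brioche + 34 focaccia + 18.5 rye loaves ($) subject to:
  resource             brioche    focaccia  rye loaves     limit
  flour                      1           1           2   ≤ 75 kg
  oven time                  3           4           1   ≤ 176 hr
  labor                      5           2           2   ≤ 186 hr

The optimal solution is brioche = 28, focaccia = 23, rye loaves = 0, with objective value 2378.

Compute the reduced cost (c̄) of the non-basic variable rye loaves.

-3.5

Check each constraint at x*: flour 51/75 (slack 24); oven time 176/176 (tight); labor 186/186 (tight).
By complementary slackness, y = 0 for the non-binding constraint.
Dual feasibility on the basic columns requires 3·y_oven time + 5·y_labor = 57, 4·y_oven time + 2·y_labor = 34.
→ y_oven time = 4 and y_labor = 9.
Reduced cost of rye loaves: c₃ − yᵀa₃ = 18.5 − (4·1 + 9·2) = 18.5 − 22 = -3.5.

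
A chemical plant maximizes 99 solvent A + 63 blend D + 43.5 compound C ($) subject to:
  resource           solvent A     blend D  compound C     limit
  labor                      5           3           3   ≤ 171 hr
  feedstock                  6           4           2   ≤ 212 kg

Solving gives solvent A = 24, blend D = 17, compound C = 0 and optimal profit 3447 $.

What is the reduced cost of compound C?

At the optimum: labor uses 171 of 171 (binding); feedstock uses 212 of 212 (binding).
The binding rows give the dual system: 5·y_labor + 6·y_feedstock = 99 and 3·y_labor + 4·y_feedstock = 63.
→ y_labor = 9 and y_feedstock = 9.
Reduced cost of compound C: c₃ − yᵀa₃ = 43.5 − (9·3 + 9·2) = 43.5 − 45 = -1.5.

-1.5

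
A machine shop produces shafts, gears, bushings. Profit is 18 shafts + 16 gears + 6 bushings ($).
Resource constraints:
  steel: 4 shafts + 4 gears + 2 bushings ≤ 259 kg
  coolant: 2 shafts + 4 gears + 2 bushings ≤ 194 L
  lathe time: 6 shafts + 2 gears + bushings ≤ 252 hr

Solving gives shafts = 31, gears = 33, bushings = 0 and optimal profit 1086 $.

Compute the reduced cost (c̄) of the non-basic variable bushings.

Check each constraint at x*: steel 256/259 (slack 3); coolant 194/194 (tight); lathe time 252/252 (tight).
Slack constraints have shadow price 0 (complementary slackness).
The binding rows give the dual system: 2·y_coolant + 6·y_lathe time = 18 and 4·y_coolant + 2·y_lathe time = 16.
→ y_coolant = 3 and y_lathe time = 2.
Reduced cost of bushings: c₃ − yᵀa₃ = 6 − (3·2 + 2·1) = 6 − 8 = -2.

-2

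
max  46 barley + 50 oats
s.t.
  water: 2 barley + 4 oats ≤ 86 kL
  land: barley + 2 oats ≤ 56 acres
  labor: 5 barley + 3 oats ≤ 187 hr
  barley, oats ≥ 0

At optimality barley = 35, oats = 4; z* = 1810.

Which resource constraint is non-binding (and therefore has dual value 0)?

land

water: 86/86 (binding)
land: 43/56 (slack 13)
labor: 187/187 (binding)
By complementary slackness, a constraint with positive slack has shadow price 0 → land.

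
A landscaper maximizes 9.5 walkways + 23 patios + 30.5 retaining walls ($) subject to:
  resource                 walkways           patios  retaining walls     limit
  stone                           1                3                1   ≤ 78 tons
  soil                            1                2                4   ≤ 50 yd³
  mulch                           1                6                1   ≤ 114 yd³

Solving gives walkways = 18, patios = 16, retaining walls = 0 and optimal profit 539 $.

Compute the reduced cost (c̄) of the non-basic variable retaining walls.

Binding: soil and mulch. Non-binding: stone (12 unused).
By complementary slackness, y = 0 for the non-binding constraint.
Dual feasibility on the basic columns requires 1·y_soil + 1·y_mulch = 9.5, 2·y_soil + 6·y_mulch = 23.
This yields shadow prices y_soil = 8.5, y_mulch = 1.
Reduced cost of retaining walls: c₃ − yᵀa₃ = 30.5 − (8.5·4 + 1·1) = 30.5 − 35 = -4.5.

-4.5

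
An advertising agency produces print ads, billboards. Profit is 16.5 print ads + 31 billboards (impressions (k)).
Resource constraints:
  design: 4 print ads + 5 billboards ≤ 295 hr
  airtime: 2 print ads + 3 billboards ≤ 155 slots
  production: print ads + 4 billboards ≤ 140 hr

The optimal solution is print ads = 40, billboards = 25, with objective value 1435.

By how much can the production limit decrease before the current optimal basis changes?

25

Binding constraints: airtime, production. The basis is B = [[2,3],[1,4]] with det 5.
Per unit decrease in production, x* moves by d = (0.6, -0.4).
The basis stays optimal until design becomes binding; allowable decrease = 25 hr.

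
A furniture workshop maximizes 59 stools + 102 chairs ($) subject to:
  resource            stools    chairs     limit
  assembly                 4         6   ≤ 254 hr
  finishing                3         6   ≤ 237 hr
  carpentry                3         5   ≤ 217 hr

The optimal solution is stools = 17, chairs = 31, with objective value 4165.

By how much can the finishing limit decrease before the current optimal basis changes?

Binding constraints: assembly, finishing. The basis is B = [[4,6],[3,6]] with det 6.
Per unit decrease in finishing, x* moves by d = (1, -0.6667).
The basis stays optimal until chairs reaches 0; allowable decrease = 46.5 hr.

46.5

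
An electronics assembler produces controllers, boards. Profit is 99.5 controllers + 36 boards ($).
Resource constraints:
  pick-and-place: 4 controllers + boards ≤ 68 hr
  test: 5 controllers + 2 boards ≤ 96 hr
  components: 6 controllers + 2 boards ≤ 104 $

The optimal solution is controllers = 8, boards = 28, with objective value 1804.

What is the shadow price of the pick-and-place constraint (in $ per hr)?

Binding: test and components. Non-binding: pick-and-place (8 unused).
By complementary slackness, y = 0 for the non-binding constraint.
Dual feasibility on the basic columns requires 5·y_test + 6·y_components = 99.5, 2·y_test + 2·y_components = 36.
→ y_test = 8.5 and y_components = 9.5.
Shadow price of pick-and-place = 0.

0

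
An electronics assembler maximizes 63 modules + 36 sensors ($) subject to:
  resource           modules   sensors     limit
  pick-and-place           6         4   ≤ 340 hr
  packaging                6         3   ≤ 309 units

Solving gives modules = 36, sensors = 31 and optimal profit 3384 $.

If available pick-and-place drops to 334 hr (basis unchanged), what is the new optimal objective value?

Both pick-and-place and packaging are binding at x*.
The binding rows give the dual system: 6·y_pick-and-place + 6·y_packaging = 63 and 4·y_pick-and-place + 3·y_packaging = 36.
→ y_pick-and-place = 4.5 and y_packaging = 6.
Δz = y_pick-and-place·Δb = 4.5 × (-6) = -27, so new z* = 3384 − 27 = 3357.

3357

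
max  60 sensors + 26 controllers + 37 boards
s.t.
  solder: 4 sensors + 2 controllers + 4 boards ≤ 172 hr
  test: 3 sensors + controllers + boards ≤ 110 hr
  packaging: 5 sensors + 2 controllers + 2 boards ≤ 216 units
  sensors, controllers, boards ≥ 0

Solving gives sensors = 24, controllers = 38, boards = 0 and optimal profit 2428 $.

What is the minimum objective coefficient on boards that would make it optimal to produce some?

Check each constraint at x*: solder 172/172 (tight); test 110/110 (tight); packaging 196/216 (slack 20).
Since packaging is not tight, its dual is 0.
From A_Bᵀ y = c: 4·y_solder + 3·y_test = 60; 2·y_solder + 1·y_test = 26.
→ y_solder = 9 and y_test = 8.
boards enters the basis when its profit ≥ yᵀa₃ = 9·4 + 8·1 = 44.

44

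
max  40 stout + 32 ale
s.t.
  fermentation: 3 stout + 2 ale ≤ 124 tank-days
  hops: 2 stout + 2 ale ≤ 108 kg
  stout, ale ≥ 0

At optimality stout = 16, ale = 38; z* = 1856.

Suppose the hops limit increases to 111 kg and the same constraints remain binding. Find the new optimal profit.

Check each constraint at x*: fermentation 124/124 (tight); hops 108/108 (tight).
The binding rows give the dual system: 3·y_fermentation + 2·y_hops = 40 and 2·y_fermentation + 2·y_hops = 32.
Solving: y_fermentation = 8, y_hops = 8.
Δz = y_hops·Δb = 8 × (3) = 24, so new z* = 1856 + 24 = 1880.

1880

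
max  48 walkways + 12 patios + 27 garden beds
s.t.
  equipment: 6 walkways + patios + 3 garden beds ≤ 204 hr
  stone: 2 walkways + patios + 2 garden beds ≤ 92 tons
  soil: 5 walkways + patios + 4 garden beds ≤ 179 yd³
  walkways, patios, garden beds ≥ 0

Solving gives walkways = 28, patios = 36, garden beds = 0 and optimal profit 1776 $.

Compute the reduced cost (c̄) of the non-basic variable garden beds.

-3

Binding: equipment and stone. Non-binding: soil (3 unused).
Slack constraints have shadow price 0 (complementary slackness).
From A_Bᵀ y = c: 6·y_equipment + 2·y_stone = 48; 1·y_equipment + 1·y_stone = 12.
This yields shadow prices y_equipment = 6, y_stone = 6.
Reduced cost of garden beds: c₃ − yᵀa₃ = 27 − (6·3 + 6·2) = 27 − 30 = -3.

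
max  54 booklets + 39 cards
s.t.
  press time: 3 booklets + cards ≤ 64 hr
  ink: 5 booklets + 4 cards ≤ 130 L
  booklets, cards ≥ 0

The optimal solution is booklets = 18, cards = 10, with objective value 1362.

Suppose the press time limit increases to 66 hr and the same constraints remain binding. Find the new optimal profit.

1368

Check each constraint at x*: press time 64/64 (tight); ink 130/130 (tight).
From A_Bᵀ y = c: 3·y_press time + 5·y_ink = 54; 1·y_press time + 4·y_ink = 39.
→ y_press time = 3 and y_ink = 9.
Δz = y_press time·Δb = 3 × (2) = 6, so new z* = 1362 + 6 = 1368.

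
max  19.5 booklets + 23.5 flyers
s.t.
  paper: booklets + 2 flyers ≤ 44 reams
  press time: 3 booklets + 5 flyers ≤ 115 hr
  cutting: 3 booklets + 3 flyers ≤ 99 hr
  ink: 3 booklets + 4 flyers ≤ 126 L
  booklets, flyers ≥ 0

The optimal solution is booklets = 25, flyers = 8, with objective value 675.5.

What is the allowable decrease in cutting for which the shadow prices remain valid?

18

Binding constraints: press time, cutting. The basis is B = [[3,5],[3,3]] with det -6.
Per unit decrease in cutting, x* moves by d = (-0.8333, 0.5).
The basis stays optimal until paper becomes binding; allowable decrease = 18 hr.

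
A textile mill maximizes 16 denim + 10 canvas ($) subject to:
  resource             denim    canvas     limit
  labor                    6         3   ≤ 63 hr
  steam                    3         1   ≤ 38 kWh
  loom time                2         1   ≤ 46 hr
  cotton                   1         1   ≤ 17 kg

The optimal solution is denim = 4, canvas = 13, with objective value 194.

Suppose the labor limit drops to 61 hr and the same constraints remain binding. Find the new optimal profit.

190

At the optimum: labor uses 63 of 63 (binding); steam uses 25 of 38 (slack = 13); loom time uses 21 of 46 (slack = 25); cotton uses 17 of 17 (binding).
Slack constraints have shadow price 0 (complementary slackness).
From A_Bᵀ y = c: 6·y_labor + 1·y_cotton = 16; 3·y_labor + 1·y_cotton = 10.
Solving: y_labor = 2, y_cotton = 4.
Δz = y_labor·Δb = 2 × (-2) = -4, so new z* = 194 − 4 = 190.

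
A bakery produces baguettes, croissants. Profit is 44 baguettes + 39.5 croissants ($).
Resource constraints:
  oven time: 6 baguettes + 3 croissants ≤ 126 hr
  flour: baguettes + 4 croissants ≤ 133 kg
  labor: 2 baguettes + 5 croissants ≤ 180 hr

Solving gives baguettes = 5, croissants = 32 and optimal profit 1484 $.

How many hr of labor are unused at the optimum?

10

labor used = 2·5 + 5·32 = 170; slack = 180 − 170 = 10.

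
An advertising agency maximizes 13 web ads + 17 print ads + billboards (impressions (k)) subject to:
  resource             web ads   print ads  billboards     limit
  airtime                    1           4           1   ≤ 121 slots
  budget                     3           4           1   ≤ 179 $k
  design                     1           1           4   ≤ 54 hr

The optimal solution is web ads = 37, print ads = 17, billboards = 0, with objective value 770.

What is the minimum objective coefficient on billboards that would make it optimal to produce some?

At the optimum: airtime uses 105 of 121 (slack = 16); budget uses 179 of 179 (binding); design uses 54 of 54 (binding).
Slack constraints have shadow price 0 (complementary slackness).
The binding rows give the dual system: 3·y_budget + 1·y_design = 13 and 4·y_budget + 1·y_design = 17.
This yields shadow prices y_budget = 4, y_design = 1.
billboards enters the basis when its profit ≥ yᵀa₃ = 4·1 + 1·4 = 8.

8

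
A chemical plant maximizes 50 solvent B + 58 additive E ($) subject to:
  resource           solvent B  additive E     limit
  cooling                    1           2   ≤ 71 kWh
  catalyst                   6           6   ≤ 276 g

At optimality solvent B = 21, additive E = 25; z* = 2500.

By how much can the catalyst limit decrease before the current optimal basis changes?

Binding constraints: cooling, catalyst. The basis is B = [[1,2],[6,6]] with det -6.
Per unit decrease in catalyst, x* moves by d = (-0.3333, 0.1667).
The basis stays optimal until solvent B reaches 0; allowable decrease = 63 g.

63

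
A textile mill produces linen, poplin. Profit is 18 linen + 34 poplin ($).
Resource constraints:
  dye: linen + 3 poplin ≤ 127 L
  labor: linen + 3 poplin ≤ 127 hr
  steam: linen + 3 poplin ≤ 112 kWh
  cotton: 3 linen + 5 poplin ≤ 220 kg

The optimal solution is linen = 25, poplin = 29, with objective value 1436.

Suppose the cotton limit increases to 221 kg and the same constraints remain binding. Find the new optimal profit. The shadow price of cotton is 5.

1441

Δb = 1, so new z* = 1436 + (5)·(1) = 1436 + 5 = 1441.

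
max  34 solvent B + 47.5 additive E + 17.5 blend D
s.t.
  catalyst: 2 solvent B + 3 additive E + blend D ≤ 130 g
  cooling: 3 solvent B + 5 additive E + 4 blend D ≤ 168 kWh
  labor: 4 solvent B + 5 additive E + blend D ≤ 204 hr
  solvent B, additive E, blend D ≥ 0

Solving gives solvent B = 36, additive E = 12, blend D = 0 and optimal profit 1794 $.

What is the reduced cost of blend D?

Binding: cooling and labor. Non-binding: catalyst (22 unused).
By complementary slackness, y = 0 for the non-binding constraint.
The binding rows give the dual system: 3·y_cooling + 4·y_labor = 34 and 5·y_cooling + 5·y_labor = 47.5.
Solving: y_cooling = 4, y_labor = 5.5.
Reduced cost of blend D: c₃ − yᵀa₃ = 17.5 − (4·4 + 5.5·1) = 17.5 − 21.5 = -4.

-4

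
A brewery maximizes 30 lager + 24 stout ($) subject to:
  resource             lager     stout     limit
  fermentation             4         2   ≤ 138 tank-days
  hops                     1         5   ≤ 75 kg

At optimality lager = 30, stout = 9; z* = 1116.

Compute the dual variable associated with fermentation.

7

At the optimum: fermentation uses 138 of 138 (binding); hops uses 75 of 75 (binding).
From A_Bᵀ y = c: 4·y_fermentation + 1·y_hops = 30; 2·y_fermentation + 5·y_hops = 24.
This yields shadow prices y_fermentation = 7, y_hops = 2.
Shadow price of fermentation = 7.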